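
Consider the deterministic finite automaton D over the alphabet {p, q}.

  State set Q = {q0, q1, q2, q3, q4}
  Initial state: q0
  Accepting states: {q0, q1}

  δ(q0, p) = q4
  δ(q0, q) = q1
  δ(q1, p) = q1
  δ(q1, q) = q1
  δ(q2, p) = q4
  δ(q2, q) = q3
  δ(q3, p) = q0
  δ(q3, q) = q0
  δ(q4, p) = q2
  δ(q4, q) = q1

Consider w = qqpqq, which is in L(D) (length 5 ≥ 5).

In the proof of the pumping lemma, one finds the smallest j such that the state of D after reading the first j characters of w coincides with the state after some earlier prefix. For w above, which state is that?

q1

Run of D on w = q q p q q:
  step 0: q0  (start)
  step 1: q1  (read q: q0→q1)
  step 2: q1  (read q: q1→q1)   ← first repeat (q1 seen earlier)
  step 3: q1  (read p: q1→q1)
  step 4: q1  (read q: q1→q1)
  step 5: q1  (read q: q1→q1)

The earliest repeat is at step j = 2: D is in q1, which it already visited at step i = 1.
Since D has 5 states, any run of length ≥ 5 visits 5+1 states, so by pigeonhole some state repeats within the first 5 steps — that repeat gives the pumpable loop.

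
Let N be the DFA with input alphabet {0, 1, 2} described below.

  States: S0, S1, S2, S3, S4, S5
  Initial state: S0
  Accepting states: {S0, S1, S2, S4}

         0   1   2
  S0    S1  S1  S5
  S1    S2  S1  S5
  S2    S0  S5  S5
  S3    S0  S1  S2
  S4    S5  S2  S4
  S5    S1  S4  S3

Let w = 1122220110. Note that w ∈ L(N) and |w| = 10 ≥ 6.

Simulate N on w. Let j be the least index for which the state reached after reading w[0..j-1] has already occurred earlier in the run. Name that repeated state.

S1

State sequence: S0 -1-> S1 -1-> S1 -2-> S5 -2-> S3 -2-> S2 -2-> S5 -0-> S1 -1-> S1 -1-> S1 -0-> S2
First repeat at step 2: S1 was already visited.

The earliest repeat is at step j = 2: N is in S1, which it already visited at step i = 1.
The DFA has 6 states, so the proof of the pumping lemma guarantees a repeated state among the first 6+1 visited; the segment between the two visits is the pumpable y.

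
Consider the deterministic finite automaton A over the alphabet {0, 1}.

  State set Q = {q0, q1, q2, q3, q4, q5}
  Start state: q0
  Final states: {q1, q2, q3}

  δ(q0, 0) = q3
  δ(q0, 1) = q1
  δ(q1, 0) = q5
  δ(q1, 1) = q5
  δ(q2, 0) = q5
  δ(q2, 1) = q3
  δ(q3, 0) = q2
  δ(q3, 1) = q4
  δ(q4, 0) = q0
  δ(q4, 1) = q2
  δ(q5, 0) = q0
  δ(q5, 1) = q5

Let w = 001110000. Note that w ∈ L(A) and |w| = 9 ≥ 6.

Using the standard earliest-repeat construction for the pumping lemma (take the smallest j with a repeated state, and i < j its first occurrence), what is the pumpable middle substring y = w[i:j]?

State sequence: q0 -0-> q3 -0-> q2 -1-> q3 -1-> q4 -1-> q2 -0-> q5 -0-> q0 -0-> q3 -0-> q2
First repeat at step 3: q3 was already visited.

So i = 1, j = 3, giving x = w[0:1] = 0, y = w[1:3] = 01, z = w[3:9] = 110000.
Check: |xy| = 3 ≤ 6 and |y| = 2 ≥ 1. Reading y takes A from q3 back to q3, so every xyⁱz is accepted.
Pumping length from the standard proof: p = 6 (the number of states). The repeated state found above gives |xy| = j ≤ 6 and |y| = j − i ≥ 1.

01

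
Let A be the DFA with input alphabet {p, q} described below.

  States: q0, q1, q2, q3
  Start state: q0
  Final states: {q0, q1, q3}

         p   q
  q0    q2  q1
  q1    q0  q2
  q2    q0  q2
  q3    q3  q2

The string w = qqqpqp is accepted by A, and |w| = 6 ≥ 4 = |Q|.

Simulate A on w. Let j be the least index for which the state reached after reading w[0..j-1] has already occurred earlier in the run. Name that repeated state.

q2

State sequence: q0 -q-> q1 -q-> q2 -q-> q2 -p-> q0 -q-> q1 -p-> q0
First repeat at step 3: q2 was already visited.

The earliest repeat is at step j = 3: A is in q2, which it already visited at step i = 2.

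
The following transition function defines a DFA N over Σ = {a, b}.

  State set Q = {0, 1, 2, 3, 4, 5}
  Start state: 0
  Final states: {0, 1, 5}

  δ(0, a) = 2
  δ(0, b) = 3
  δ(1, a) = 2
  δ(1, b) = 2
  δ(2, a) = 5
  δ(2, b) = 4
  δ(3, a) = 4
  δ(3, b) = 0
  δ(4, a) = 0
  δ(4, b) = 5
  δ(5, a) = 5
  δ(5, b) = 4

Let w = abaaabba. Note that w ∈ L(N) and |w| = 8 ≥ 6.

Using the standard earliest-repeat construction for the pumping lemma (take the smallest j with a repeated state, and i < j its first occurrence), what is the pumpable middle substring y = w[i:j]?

aba

State sequence: 0 -a-> 2 -b-> 4 -a-> 0 -a-> 2 -a-> 5 -b-> 4 -b-> 5 -a-> 5
First repeat at step 3: 0 was already visited.

So i = 0, j = 3, giving x = w[0:0] = ε, y = w[0:3] = aba, z = w[3:8] = aabba.
Check: |xy| = 3 ≤ 6 and |y| = 3 ≥ 1. Reading y takes N from 0 back to 0, so every xyⁱz is accepted.
Pumping length from the standard proof: p = 6 (the number of states). The repeated state found above gives |xy| = j ≤ 6 and |y| = j − i ≥ 1.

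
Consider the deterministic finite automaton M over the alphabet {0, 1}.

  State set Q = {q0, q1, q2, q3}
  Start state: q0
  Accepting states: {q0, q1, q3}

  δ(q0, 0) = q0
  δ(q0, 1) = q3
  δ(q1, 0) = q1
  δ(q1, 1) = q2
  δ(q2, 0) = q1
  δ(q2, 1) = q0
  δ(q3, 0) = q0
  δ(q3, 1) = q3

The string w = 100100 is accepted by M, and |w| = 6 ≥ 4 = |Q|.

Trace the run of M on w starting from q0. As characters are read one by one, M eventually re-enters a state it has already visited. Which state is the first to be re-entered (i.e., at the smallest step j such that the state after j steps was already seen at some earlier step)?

q0

Run of M on w = 1 0 0 1 0 0:
  step 0: q0  (start)
  step 1: q3  (read 1: q0→q3)
  step 2: q0  (read 0: q3→q0)   ← first repeat (q0 seen earlier)
  step 3: q0  (read 0: q0→q0)
  step 4: q3  (read 1: q0→q3)
  step 5: q0  (read 0: q3→q0)
  step 6: q0  (read 0: q0→q0)

The earliest repeat is at step j = 2: M is in q0, which it already visited at step i = 0.
Pumping length from the standard proof: p = 4 (the number of states). The repeated state found above gives |xy| = j ≤ 4 and |y| = j − i ≥ 1.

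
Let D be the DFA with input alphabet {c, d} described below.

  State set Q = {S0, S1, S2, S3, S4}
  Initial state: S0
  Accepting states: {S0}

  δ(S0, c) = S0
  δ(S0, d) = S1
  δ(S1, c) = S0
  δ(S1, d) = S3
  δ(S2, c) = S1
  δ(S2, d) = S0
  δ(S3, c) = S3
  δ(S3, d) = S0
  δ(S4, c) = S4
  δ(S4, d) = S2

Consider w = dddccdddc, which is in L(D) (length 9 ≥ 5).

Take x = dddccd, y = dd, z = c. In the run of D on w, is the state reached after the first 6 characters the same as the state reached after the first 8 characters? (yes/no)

Run of D on the first 8 characters of w = d d d c c d d d:
  step 0: S0  (start)
  step 1: S1  (read d: S0→S1)
  step 2: S3  (read d: S1→S3)
  step 3: S0  (read d: S3→S0)
  step 4: S0  (read c: S0→S0)
  step 5: S0  (read c: S0→S0)
  step 6: S1  (read d: S0→S1)
  step 7: S3  (read d: S1→S3)
  step 8: S0  (read d: S3→S0)

After x (step 6): S1. After xy (step 8): S0.
They differ (S1 ≠ S0), so y is not a cycle from the state after x; this split is not the one the pumping-lemma construction produces, and pumping y need not keep the string in L(D).

no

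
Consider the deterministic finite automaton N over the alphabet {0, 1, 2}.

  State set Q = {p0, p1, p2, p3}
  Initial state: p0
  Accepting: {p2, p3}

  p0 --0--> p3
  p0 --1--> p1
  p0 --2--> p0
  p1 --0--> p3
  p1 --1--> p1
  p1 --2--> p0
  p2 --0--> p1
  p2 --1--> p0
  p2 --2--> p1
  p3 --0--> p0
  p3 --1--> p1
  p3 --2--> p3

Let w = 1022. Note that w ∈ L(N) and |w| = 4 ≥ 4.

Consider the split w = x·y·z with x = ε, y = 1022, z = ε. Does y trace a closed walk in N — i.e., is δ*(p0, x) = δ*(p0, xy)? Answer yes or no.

Run of N on the first 4 characters of w = 1 0 2 2:
  step 0: p0  (start)
  step 1: p1  (read 1: p0→p1)
  step 2: p3  (read 0: p1→p3)
  step 3: p3  (read 2: p3→p3)
  step 4: p3  (read 2: p3→p3)

After x (step 0): p0. After xy (step 4): p3.
They differ (p0 ≠ p3), so y is not a cycle from the state after x; this split is not the one the pumping-lemma construction produces, and pumping y need not keep the string in L(N).

no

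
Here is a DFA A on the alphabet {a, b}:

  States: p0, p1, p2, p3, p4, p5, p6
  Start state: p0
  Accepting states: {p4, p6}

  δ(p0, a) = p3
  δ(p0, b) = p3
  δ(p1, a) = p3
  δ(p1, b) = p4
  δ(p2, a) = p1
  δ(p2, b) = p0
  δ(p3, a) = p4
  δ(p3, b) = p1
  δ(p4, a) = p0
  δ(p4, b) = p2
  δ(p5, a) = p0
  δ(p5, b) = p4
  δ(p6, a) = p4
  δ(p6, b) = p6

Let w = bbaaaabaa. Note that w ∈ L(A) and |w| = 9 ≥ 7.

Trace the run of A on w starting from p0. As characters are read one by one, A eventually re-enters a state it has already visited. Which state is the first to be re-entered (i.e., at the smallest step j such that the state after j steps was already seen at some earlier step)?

p3

Run of A on w = b b a a a a b a a:
  step 0: p0  (start)
  step 1: p3  (read b: p0→p3)
  step 2: p1  (read b: p3→p1)
  step 3: p3  (read a: p1→p3)   ← first repeat (p3 seen earlier)
  step 4: p4  (read a: p3→p4)
  step 5: p0  (read a: p4→p0)
  step 6: p3  (read a: p0→p3)
  step 7: p1  (read b: p3→p1)
  step 8: p3  (read a: p1→p3)
  step 9: p4  (read a: p3→p4)

The earliest repeat is at step j = 3: A is in p3, which it already visited at step i = 1.
The DFA has 7 states, so the proof of the pumping lemma guarantees a repeated state among the first 7+1 visited; the segment between the two visits is the pumpable y.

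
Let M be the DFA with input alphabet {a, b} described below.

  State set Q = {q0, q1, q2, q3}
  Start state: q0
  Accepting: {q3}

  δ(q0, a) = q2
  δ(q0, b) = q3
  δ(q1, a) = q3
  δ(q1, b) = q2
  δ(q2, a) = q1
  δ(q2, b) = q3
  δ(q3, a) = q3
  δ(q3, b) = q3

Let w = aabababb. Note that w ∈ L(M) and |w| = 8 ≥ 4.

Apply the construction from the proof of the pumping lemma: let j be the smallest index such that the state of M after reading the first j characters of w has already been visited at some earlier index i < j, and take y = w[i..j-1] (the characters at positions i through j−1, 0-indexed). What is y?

ab

State sequence: q0 -a-> q2 -a-> q1 -b-> q2 -a-> q1 -b-> q2 -a-> q1 -b-> q2 -b-> q3
First repeat at step 3: q2 was already visited.

So i = 1, j = 3, giving x = w[0:1] = a, y = w[1:3] = ab, z = w[3:8] = ababb.
Check: |xy| = 3 ≤ 4 and |y| = 2 ≥ 1. Reading y takes M from q2 back to q2, so every xyⁱz is accepted.
Since M has 4 states, any run of length ≥ 4 visits 4+1 states, so by pigeonhole some state repeats within the first 4 steps — that repeat gives the pumpable loop.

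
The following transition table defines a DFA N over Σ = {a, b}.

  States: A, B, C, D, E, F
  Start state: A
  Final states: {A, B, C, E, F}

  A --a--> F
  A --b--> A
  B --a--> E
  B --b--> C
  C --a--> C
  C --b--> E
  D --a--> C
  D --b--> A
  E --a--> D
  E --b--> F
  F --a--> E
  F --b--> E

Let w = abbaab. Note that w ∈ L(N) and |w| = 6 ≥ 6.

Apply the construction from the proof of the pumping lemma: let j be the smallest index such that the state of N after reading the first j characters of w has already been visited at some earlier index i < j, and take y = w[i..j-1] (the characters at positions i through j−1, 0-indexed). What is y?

Run of N on w = a b b a a b:
  step 0: A  (start)
  step 1: F  (read a: A→F)
  step 2: E  (read b: F→E)
  step 3: F  (read b: E→F)   ← first repeat (F seen earlier)
  step 4: E  (read a: F→E)
  step 5: D  (read a: E→D)
  step 6: A  (read b: D→A)

So i = 1, j = 3, giving x = w[0:1] = a, y = w[1:3] = bb, z = w[3:6] = aab.
Check: |xy| = 3 ≤ 6 and |y| = 2 ≥ 1. Reading y takes N from F back to F, so every xyⁱz is accepted.

bb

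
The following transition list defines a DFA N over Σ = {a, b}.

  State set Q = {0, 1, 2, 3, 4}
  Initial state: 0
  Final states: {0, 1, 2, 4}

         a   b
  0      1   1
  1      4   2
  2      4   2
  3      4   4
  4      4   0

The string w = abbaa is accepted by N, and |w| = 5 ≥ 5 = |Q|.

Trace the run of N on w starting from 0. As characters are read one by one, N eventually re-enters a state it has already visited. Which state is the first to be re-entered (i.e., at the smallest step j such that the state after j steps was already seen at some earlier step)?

2

State sequence: 0 -a-> 1 -b-> 2 -b-> 2 -a-> 4 -a-> 4
First repeat at step 3: 2 was already visited.

The earliest repeat is at step j = 3: N is in 2, which it already visited at step i = 2.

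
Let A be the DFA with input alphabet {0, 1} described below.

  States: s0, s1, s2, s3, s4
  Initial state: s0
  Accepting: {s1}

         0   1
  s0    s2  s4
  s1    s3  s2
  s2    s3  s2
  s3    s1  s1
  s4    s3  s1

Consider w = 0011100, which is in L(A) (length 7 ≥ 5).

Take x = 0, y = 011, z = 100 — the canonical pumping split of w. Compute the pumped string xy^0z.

0100

xy⁰z = xz = 0·100 = 0100.
Reading y = 011 takes A from s2 back to s2, so after x the machine is still in s2, and z then leads to the accepting state s1. Hence 0100 ∈ L(A).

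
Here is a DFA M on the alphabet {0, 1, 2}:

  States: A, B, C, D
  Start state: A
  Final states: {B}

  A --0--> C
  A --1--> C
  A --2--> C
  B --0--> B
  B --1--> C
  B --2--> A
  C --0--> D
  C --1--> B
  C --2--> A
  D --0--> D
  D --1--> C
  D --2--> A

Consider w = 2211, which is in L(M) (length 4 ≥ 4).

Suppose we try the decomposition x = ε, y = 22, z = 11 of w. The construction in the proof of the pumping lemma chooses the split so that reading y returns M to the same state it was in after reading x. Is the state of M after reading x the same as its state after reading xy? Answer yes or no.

yes

Run of M on the first 2 characters of w = 2 2:
  step 0: A  (start)
  step 1: C  (read 2: A→C)
  step 2: A  (read 2: C→A)

After x (step 0): A. After xy (step 2): A.
They match, so y = 22 drives M around a cycle from A back to itself; pumping y any number of times keeps M in A before reading z, and xyⁱz ∈ L(M) for every i ≥ 0.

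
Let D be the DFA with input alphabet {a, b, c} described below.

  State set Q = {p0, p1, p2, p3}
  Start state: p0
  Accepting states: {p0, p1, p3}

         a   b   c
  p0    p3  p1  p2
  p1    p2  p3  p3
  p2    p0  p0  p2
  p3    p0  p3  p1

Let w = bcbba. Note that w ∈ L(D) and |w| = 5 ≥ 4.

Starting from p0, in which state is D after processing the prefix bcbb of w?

p3

Run of D on the first 4 characters of w = b c b b:
  step 0: p0  (start)
  step 1: p1  (read b: p0→p1)
  step 2: p3  (read c: p1→p3)
  step 3: p3  (read b: p3→p3)
  step 4: p3  (read b: p3→p3)

After reading 4 characters, D is in state p3.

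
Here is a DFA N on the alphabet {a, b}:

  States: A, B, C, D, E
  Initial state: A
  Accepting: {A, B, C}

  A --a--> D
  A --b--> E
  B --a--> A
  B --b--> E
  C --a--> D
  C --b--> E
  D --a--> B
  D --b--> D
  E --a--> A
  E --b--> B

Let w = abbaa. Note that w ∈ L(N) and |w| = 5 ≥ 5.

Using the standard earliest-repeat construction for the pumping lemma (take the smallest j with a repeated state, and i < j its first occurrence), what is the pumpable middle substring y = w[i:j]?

Run of N on w = a b b a a:
  step 0: A  (start)
  step 1: D  (read a: A→D)
  step 2: D  (read b: D→D)   ← first repeat (D seen earlier)
  step 3: D  (read b: D→D)
  step 4: B  (read a: D→B)
  step 5: A  (read a: B→A)

So i = 1, j = 2, giving x = w[0:1] = a, y = w[1:2] = b, z = w[2:5] = baa.
Check: |xy| = 2 ≤ 5 and |y| = 1 ≥ 1. Reading y takes N from D back to D, so every xyⁱz is accepted.
Since N has 5 states, any run of length ≥ 5 visits 5+1 states, so by pigeonhole some state repeats within the first 5 steps — that repeat gives the pumpable loop.

b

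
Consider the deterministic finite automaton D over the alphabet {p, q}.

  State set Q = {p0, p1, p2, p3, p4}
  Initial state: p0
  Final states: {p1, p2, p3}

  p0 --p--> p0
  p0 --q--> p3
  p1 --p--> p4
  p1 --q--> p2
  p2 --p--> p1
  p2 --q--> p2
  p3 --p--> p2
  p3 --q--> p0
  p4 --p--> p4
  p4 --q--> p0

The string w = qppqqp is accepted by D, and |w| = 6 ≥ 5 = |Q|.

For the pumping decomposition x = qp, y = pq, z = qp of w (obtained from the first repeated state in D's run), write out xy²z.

xy^2z = qp·pq·pq·qp = qppqpqqp.
Reading y = pq takes D from p2 back to p2, so after x·y·y the machine is still in p2, and z then leads to the accepting state p1. Hence qppqpqqp ∈ L(D).

qppqpqqp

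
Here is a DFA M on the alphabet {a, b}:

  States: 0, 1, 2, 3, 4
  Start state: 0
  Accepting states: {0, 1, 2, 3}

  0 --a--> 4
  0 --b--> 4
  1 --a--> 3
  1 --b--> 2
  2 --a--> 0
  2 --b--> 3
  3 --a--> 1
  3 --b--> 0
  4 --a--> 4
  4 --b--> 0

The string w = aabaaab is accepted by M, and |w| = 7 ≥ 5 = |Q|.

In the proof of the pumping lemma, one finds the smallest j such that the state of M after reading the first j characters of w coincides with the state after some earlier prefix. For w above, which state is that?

4

State sequence: 0 -a-> 4 -a-> 4 -b-> 0 -a-> 4 -a-> 4 -a-> 4 -b-> 0
First repeat at step 2: 4 was already visited.

The earliest repeat is at step j = 2: M is in 4, which it already visited at step i = 1.
The DFA has 5 states, so the proof of the pumping lemma guarantees a repeated state among the first 5+1 visited; the segment between the two visits is the pumpable y.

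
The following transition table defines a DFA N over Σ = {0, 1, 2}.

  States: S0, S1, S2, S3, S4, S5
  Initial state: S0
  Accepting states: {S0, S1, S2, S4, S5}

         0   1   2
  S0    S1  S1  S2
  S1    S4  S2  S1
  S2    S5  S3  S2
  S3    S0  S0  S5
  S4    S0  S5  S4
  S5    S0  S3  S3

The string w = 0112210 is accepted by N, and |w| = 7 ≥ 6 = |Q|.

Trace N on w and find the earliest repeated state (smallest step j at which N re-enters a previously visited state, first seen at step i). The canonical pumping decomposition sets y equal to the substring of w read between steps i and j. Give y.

Run of N on w = 0 1 1 2 2 1 0:
  step 0: S0  (start)
  step 1: S1  (read 0: S0→S1)
  step 2: S2  (read 1: S1→S2)
  step 3: S3  (read 1: S2→S3)
  step 4: S5  (read 2: S3→S5)
  step 5: S3  (read 2: S5→S3)   ← first repeat (S3 seen earlier)
  step 6: S0  (read 1: S3→S0)
  step 7: S1  (read 0: S0→S1)

So i = 3, j = 5, giving x = w[0:3] = 011, y = w[3:5] = 22, z = w[5:7] = 10.
Check: |xy| = 5 ≤ 6 and |y| = 2 ≥ 1. Reading y takes N from S3 back to S3, so every xyⁱz is accepted.

22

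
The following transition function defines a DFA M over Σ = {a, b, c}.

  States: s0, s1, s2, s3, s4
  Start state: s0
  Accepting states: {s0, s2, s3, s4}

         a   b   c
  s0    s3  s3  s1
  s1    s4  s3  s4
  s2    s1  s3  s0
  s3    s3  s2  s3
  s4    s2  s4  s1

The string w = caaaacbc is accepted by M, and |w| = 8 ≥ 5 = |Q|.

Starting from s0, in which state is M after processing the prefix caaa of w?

Run of M on the first 4 characters of w = c a a a:
  step 0: s0  (start)
  step 1: s1  (read c: s0→s1)
  step 2: s4  (read a: s1→s4)
  step 3: s2  (read a: s4→s2)
  step 4: s1  (read a: s2→s1)

After reading 4 characters, M is in state s1.

s1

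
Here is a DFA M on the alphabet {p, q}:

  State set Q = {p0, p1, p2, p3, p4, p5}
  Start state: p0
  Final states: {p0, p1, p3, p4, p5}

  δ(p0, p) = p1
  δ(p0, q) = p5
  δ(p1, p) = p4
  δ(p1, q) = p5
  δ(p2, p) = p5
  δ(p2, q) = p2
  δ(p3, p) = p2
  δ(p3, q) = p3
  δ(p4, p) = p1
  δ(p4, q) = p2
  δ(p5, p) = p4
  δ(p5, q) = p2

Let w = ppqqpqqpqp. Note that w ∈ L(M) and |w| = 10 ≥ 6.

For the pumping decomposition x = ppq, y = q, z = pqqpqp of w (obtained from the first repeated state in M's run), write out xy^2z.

xy^2z = ppq·q·q·pqqpqp = ppqqqpqqpqp.
Reading y = q takes M from p2 back to p2, so after x·y·y the machine is still in p2, and z then leads to the accepting state p5. Hence ppqqqpqqpqp ∈ L(M).

ppqqqpqqpqp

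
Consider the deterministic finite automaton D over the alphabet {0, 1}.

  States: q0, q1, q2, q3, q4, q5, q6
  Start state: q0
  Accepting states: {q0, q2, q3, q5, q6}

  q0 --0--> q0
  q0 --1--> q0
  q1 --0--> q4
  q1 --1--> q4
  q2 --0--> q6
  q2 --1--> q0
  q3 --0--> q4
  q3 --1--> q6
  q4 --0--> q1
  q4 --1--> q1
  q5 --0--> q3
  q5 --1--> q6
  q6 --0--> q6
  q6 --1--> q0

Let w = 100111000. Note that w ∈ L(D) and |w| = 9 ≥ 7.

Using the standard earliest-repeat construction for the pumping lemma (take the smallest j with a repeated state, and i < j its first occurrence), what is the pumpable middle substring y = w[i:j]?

1

Run of D on w = 1 0 0 1 1 1 0 0 0:
  step 0: q0  (start)
  step 1: q0  (read 1: q0→q0)   ← first repeat (q0 seen earlier)
  step 2: q0  (read 0: q0→q0)
  step 3: q0  (read 0: q0→q0)
  step 4: q0  (read 1: q0→q0)
  step 5: q0  (read 1: q0→q0)
  step 6: q0  (read 1: q0→q0)
  step 7: q0  (read 0: q0→q0)
  step 8: q0  (read 0: q0→q0)
  step 9: q0  (read 0: q0→q0)

So i = 0, j = 1, giving x = w[0:0] = ε, y = w[0:1] = 1, z = w[1:9] = 00111000.
Check: |xy| = 1 ≤ 7 and |y| = 1 ≥ 1. Reading y takes D from q0 back to q0, so every xyⁱz is accepted.
Pumping length from the standard proof: p = 7 (the number of states). The repeated state found above gives |xy| = j ≤ 7 and |y| = j − i ≥ 1.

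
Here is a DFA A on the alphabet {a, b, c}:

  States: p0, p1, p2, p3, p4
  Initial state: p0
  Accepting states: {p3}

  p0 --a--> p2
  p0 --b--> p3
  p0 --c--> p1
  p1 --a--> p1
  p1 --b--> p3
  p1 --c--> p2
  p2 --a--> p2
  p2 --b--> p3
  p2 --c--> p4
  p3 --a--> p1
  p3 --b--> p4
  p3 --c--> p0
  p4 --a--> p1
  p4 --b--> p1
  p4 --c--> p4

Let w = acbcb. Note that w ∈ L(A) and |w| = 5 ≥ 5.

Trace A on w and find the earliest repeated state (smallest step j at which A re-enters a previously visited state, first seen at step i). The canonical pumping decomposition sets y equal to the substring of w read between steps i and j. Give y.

cbc

Run of A on w = a c b c b:
  step 0: p0  (start)
  step 1: p2  (read a: p0→p2)
  step 2: p4  (read c: p2→p4)
  step 3: p1  (read b: p4→p1)
  step 4: p2  (read c: p1→p2)   ← first repeat (p2 seen earlier)
  step 5: p3  (read b: p2→p3)

So i = 1, j = 4, giving x = w[0:1] = a, y = w[1:4] = cbc, z = w[4:5] = b.
Check: |xy| = 4 ≤ 5 and |y| = 3 ≥ 1. Reading y takes A from p2 back to p2, so every xyⁱz is accepted.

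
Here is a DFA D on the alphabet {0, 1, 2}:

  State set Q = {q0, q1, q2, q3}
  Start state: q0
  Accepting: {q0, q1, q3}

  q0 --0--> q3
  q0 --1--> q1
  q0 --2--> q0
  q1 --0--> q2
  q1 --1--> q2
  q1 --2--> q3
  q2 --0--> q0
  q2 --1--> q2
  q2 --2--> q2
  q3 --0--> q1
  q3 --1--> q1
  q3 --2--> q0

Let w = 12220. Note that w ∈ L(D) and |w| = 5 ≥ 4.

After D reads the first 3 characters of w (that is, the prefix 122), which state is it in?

State sequence: q0 -1-> q1 -2-> q3 -2-> q0

After reading 3 characters, D is in state q0.
(This kind of state-tracing is the core of the pumping-lemma construction: with 4 states, pigeonhole forces a repeat within the first 4 steps.)

q0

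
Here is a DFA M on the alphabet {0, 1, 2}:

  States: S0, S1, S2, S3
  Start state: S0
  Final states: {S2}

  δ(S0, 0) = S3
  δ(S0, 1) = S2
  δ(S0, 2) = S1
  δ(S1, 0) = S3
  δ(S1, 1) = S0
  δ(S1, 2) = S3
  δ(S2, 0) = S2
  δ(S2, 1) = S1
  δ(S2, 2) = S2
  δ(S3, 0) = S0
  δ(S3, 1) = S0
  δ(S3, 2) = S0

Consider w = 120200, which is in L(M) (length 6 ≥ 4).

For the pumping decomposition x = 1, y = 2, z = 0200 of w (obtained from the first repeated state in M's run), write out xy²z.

1220200

xy^2z = 1·2·2·0200 = 1220200.
Reading y = 2 takes M from S2 back to S2, so after x·y·y the machine is still in S2, and z then leads to the accepting state S2. Hence 1220200 ∈ L(M).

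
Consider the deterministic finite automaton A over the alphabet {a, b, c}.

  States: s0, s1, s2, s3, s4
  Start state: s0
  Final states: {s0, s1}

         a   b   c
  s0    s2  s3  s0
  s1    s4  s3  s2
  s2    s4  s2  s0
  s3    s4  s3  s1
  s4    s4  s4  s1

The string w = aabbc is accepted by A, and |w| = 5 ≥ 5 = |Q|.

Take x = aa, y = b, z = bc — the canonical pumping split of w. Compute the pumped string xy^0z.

xy⁰z = xz = aa·bc = aabc.
Reading y = b takes A from s4 back to s4, so after x the machine is still in s4, and z then leads to the accepting state s1. Hence aabc ∈ L(A).

aabc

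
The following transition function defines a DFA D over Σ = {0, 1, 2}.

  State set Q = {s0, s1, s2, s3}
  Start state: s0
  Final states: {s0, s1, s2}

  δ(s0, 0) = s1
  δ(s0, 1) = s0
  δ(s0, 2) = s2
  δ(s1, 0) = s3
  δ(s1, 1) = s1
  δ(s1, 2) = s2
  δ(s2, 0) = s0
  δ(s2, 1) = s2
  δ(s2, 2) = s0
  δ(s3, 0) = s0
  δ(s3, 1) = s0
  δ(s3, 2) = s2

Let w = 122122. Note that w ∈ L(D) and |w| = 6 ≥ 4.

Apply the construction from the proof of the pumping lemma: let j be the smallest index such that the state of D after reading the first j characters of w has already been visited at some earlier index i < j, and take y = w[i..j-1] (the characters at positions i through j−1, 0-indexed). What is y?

State sequence: s0 -1-> s0 -2-> s2 -2-> s0 -1-> s0 -2-> s2 -2-> s0
First repeat at step 1: s0 was already visited.

So i = 0, j = 1, giving x = w[0:0] = ε, y = w[0:1] = 1, z = w[1:6] = 22122.
Check: |xy| = 1 ≤ 4 and |y| = 1 ≥ 1. Reading y takes D from s0 back to s0, so every xyⁱz is accepted.
Since D has 4 states, any run of length ≥ 4 visits 4+1 states, so by pigeonhole some state repeats within the first 4 steps — that repeat gives the pumpable loop.

1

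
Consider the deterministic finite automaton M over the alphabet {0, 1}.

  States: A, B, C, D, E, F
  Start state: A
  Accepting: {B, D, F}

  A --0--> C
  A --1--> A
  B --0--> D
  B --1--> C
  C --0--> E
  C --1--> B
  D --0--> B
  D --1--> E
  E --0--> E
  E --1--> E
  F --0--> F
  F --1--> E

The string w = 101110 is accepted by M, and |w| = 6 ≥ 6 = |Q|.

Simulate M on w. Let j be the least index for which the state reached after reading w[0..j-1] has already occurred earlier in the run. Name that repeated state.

State sequence: A -1-> A -0-> C -1-> B -1-> C -1-> B -0-> D
First repeat at step 1: A was already visited.

The earliest repeat is at step j = 1: M is in A, which it already visited at step i = 0.
The DFA has 6 states, so the proof of the pumping lemma guarantees a repeated state among the first 6+1 visited; the segment between the two visits is the pumpable y.

A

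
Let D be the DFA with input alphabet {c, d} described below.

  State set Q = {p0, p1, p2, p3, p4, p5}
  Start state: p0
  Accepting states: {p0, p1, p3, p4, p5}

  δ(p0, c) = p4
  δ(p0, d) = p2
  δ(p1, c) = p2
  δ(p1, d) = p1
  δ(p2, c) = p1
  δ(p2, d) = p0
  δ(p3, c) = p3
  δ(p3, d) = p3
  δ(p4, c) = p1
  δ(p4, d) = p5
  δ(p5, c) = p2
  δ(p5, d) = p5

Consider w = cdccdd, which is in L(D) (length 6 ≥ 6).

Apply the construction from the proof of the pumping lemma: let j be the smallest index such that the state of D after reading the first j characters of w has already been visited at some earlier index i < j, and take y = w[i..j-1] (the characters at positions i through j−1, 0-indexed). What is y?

d

State sequence: p0 -c-> p4 -d-> p5 -c-> p2 -c-> p1 -d-> p1 -d-> p1
First repeat at step 5: p1 was already visited.

So i = 4, j = 5, giving x = w[0:4] = cdcc, y = w[4:5] = d, z = w[5:6] = d.
Check: |xy| = 5 ≤ 6 and |y| = 1 ≥ 1. Reading y takes D from p1 back to p1, so every xyⁱz is accepted.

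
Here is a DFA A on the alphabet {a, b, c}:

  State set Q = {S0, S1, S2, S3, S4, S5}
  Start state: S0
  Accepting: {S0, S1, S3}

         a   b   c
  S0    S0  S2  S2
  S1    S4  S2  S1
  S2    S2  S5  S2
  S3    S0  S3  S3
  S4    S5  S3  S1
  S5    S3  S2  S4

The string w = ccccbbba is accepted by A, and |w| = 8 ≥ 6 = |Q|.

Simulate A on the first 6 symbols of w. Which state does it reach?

S2

State sequence: S0 -c-> S2 -c-> S2 -c-> S2 -c-> S2 -b-> S5 -b-> S2

After reading 6 characters, A is in state S2.
(This kind of state-tracing is the core of the pumping-lemma construction: with 6 states, pigeonhole forces a repeat within the first 6 steps.)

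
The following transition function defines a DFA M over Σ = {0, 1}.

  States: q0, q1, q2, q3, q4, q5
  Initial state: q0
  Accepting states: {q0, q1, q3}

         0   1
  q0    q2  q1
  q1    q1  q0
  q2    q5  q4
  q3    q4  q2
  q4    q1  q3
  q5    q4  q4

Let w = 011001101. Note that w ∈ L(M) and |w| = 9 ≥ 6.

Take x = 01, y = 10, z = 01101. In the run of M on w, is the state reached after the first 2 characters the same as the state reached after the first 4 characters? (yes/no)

yes

State sequence: q0 -0-> q2 -1-> q4 -1-> q3 -0-> q4

After x (step 2): q4. After xy (step 4): q4.
They match, so y = 10 drives M around a cycle from q4 back to itself; pumping y any number of times keeps M in q4 before reading z, and xyⁱz ∈ L(M) for every i ≥ 0.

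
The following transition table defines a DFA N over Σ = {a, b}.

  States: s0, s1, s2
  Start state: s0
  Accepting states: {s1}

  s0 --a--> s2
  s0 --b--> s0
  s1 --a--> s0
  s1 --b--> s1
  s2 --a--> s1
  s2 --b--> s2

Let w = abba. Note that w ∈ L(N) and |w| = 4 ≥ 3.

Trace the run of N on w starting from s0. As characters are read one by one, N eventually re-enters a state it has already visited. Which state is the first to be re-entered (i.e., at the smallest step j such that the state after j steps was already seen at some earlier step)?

s2

State sequence: s0 -a-> s2 -b-> s2 -b-> s2 -a-> s1
First repeat at step 2: s2 was already visited.

The earliest repeat is at step j = 2: N is in s2, which it already visited at step i = 1.
Pumping length from the standard proof: p = 3 (the number of states). The repeated state found above gives |xy| = j ≤ 3 and |y| = j − i ≥ 1.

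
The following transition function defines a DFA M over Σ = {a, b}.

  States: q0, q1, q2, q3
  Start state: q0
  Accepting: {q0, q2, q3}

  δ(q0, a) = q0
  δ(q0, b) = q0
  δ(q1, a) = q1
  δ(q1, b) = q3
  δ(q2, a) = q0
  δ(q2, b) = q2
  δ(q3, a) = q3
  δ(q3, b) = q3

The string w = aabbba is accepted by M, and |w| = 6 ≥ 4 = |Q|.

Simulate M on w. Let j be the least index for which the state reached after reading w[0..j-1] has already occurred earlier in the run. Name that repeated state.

q0

State sequence: q0 -a-> q0 -a-> q0 -b-> q0 -b-> q0 -b-> q0 -a-> q0
First repeat at step 1: q0 was already visited.

The earliest repeat is at step j = 1: M is in q0, which it already visited at step i = 0.
Since M has 4 states, any run of length ≥ 4 visits 4+1 states, so by pigeonhole some state repeats within the first 4 steps — that repeat gives the pumpable loop.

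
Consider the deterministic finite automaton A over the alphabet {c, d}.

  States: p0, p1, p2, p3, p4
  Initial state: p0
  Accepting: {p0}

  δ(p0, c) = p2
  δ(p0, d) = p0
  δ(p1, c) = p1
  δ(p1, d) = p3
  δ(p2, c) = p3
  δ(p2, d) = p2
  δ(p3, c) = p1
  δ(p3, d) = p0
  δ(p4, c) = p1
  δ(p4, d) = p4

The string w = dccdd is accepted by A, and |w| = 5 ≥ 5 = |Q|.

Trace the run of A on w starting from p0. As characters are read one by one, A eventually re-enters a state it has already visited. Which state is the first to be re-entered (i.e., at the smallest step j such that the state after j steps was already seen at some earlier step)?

Run of A on w = d c c d d:
  step 0: p0  (start)
  step 1: p0  (read d: p0→p0)   ← first repeat (p0 seen earlier)
  step 2: p2  (read c: p0→p2)
  step 3: p3  (read c: p2→p3)
  step 4: p0  (read d: p3→p0)
  step 5: p0  (read d: p0→p0)

The earliest repeat is at step j = 1: A is in p0, which it already visited at step i = 0.
With |Q| = 5, pigeonhole forces a state repeat no later than step 5; the substring read between the first and second visits to that state can be pumped.

p0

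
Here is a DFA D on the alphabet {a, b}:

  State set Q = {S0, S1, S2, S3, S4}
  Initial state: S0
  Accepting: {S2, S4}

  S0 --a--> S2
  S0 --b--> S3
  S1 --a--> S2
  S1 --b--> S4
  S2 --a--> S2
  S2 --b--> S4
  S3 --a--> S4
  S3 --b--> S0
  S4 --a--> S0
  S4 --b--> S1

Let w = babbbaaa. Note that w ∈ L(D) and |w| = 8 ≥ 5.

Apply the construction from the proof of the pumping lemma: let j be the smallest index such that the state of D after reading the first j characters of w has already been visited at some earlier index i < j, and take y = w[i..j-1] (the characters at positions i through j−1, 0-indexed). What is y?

State sequence: S0 -b-> S3 -a-> S4 -b-> S1 -b-> S4 -b-> S1 -a-> S2 -a-> S2 -a-> S2
First repeat at step 4: S4 was already visited.

So i = 2, j = 4, giving x = w[0:2] = ba, y = w[2:4] = bb, z = w[4:8] = baaa.
Check: |xy| = 4 ≤ 5 and |y| = 2 ≥ 1. Reading y takes D from S4 back to S4, so every xyⁱz is accepted.

bb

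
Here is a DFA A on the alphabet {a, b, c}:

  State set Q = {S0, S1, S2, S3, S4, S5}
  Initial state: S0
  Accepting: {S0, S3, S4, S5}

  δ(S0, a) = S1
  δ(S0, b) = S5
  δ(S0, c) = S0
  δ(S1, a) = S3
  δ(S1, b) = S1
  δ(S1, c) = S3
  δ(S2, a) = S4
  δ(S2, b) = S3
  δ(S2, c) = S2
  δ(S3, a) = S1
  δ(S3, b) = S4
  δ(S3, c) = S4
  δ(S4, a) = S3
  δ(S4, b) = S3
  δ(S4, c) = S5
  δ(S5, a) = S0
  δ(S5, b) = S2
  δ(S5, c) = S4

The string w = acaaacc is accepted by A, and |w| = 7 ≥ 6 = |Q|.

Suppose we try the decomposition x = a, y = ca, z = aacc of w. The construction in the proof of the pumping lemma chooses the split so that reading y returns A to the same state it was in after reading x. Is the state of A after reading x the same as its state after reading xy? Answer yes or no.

State sequence: S0 -a-> S1 -c-> S3 -a-> S1

After x (step 1): S1. After xy (step 3): S1.
They match, so y = ca drives A around a cycle from S1 back to itself; pumping y any number of times keeps A in S1 before reading z, and xyⁱz ∈ L(A) for every i ≥ 0.

yes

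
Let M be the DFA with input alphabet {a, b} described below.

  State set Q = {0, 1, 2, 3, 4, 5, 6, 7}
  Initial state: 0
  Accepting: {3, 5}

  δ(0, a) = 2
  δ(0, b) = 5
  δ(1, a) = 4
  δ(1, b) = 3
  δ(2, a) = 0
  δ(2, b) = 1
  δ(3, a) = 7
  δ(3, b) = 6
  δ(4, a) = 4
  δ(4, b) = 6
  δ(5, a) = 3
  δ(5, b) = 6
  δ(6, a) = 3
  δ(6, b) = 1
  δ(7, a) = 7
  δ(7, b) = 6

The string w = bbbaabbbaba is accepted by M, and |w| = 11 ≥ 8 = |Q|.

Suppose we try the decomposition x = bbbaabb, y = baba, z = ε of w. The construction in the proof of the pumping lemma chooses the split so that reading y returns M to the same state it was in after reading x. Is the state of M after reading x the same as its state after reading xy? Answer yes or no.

State sequence: 0 -b-> 5 -b-> 6 -b-> 1 -a-> 4 -a-> 4 -b-> 6 -b-> 1 -b-> 3 -a-> 7 -b-> 6 -a-> 3

After x (step 7): 1. After xy (step 11): 3.
They differ (1 ≠ 3), so y is not a cycle from the state after x; this split is not the one the pumping-lemma construction produces, and pumping y need not keep the string in L(M).

no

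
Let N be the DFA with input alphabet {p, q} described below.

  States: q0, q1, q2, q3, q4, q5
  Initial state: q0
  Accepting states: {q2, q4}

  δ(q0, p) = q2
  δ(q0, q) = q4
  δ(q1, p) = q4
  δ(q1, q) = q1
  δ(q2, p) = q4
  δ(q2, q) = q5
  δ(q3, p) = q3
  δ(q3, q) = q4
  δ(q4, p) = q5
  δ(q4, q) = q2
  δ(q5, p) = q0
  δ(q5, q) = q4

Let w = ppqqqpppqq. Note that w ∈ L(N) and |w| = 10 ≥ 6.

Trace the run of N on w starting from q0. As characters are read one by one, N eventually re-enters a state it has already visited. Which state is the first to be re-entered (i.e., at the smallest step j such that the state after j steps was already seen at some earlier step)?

q2

Run of N on w = p p q q q p p p q q:
  step 0: q0  (start)
  step 1: q2  (read p: q0→q2)
  step 2: q4  (read p: q2→q4)
  step 3: q2  (read q: q4→q2)   ← first repeat (q2 seen earlier)
  step 4: q5  (read q: q2→q5)
  step 5: q4  (read q: q5→q4)
  step 6: q5  (read p: q4→q5)
  step 7: q0  (read p: q5→q0)
  step 8: q2  (read p: q0→q2)
  step 9: q5  (read q: q2→q5)
  step 10: q4  (read q: q5→q4)

The earliest repeat is at step j = 3: N is in q2, which it already visited at step i = 1.
Since N has 6 states, any run of length ≥ 6 visits 6+1 states, so by pigeonhole some state repeats within the first 6 steps — that repeat gives the pumpable loop.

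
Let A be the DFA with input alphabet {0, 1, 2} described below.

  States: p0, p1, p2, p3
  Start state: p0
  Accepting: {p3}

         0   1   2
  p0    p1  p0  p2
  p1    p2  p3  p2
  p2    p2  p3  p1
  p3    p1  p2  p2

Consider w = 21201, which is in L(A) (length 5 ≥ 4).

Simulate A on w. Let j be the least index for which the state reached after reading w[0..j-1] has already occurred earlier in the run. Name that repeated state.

p2

Run of A on w = 2 1 2 0 1:
  step 0: p0  (start)
  step 1: p2  (read 2: p0→p2)
  step 2: p3  (read 1: p2→p3)
  step 3: p2  (read 2: p3→p2)   ← first repeat (p2 seen earlier)
  step 4: p2  (read 0: p2→p2)
  step 5: p3  (read 1: p2→p3)

The earliest repeat is at step j = 3: A is in p2, which it already visited at step i = 1.
The DFA has 4 states, so the proof of the pumping lemma guarantees a repeated state among the first 4+1 visited; the segment between the two visits is the pumpable y.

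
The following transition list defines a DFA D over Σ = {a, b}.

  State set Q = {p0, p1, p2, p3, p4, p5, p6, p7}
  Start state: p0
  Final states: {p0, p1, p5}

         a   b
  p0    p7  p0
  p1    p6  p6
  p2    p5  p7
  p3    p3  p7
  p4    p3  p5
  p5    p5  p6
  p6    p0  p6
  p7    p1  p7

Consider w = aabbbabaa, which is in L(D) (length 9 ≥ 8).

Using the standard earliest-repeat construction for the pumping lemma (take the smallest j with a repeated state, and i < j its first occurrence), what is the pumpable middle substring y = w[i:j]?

b

State sequence: p0 -a-> p7 -a-> p1 -b-> p6 -b-> p6 -b-> p6 -a-> p0 -b-> p0 -a-> p7 -a-> p1
First repeat at step 4: p6 was already visited.

So i = 3, j = 4, giving x = w[0:3] = aab, y = w[3:4] = b, z = w[4:9] = babaa.
Check: |xy| = 4 ≤ 8 and |y| = 1 ≥ 1. Reading y takes D from p6 back to p6, so every xyⁱz is accepted.
Pumping length from the standard proof: p = 8 (the number of states). The repeated state found above gives |xy| = j ≤ 8 and |y| = j − i ≥ 1.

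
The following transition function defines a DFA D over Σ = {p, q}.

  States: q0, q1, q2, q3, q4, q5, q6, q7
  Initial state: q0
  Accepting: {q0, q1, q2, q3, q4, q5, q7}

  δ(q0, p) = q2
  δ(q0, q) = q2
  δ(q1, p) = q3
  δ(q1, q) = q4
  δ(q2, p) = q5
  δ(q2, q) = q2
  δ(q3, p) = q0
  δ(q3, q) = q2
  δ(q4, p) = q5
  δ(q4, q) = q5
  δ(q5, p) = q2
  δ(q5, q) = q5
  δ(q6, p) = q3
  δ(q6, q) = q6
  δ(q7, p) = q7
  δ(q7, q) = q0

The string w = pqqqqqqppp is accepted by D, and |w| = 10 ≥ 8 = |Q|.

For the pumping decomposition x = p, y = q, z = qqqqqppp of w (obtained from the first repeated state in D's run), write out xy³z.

pqqqqqqqqppp

xy^3z = p·q·q·q·qqqqqppp = pqqqqqqqqppp.
Reading y = q takes D from q2 back to q2, so after x·y·y·y the machine is still in q2, and z then leads to the accepting state q5. Hence pqqqqqqqqppp ∈ L(D).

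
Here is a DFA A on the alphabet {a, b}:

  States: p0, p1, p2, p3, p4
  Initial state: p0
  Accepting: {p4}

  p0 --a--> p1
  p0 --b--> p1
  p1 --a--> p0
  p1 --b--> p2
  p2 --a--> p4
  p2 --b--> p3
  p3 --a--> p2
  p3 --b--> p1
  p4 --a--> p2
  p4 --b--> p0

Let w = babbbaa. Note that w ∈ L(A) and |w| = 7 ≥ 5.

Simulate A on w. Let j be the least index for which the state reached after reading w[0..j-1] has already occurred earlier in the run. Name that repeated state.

p0

State sequence: p0 -b-> p1 -a-> p0 -b-> p1 -b-> p2 -b-> p3 -a-> p2 -a-> p4
First repeat at step 2: p0 was already visited.

The earliest repeat is at step j = 2: A is in p0, which it already visited at step i = 0.
With |Q| = 5, pigeonhole forces a state repeat no later than step 5; the substring read between the first and second visits to that state can be pumped.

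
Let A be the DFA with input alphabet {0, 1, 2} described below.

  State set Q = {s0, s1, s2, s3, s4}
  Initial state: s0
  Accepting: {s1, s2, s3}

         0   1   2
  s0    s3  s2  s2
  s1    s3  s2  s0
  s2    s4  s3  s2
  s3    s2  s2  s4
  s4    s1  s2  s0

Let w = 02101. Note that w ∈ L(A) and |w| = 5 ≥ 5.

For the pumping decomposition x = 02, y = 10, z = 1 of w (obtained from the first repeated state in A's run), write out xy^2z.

0210101

xy^2z = 02·10·10·1 = 0210101.
Reading y = 10 takes A from s4 back to s4, so after x·y·y the machine is still in s4, and z then leads to the accepting state s2. Hence 0210101 ∈ L(A).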